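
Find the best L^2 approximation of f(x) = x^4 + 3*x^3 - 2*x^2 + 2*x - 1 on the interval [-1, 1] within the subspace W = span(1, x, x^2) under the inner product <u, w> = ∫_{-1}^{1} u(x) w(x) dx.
g(x) = -8*x^2/7 + 19*x/5 - 38/35

The best approximation g ∈ W is the orthogonal projection of f onto W. Writing g = a_0 + a_1 x + a_2 x^2, the coefficients solve the normal equations G · a = b where
  G_{ij} = <φ_i, φ_j> and b_i = <f, φ_i>, with φ_0 = 1, φ_1 = x, φ_2 = x^2.
G =
  [2, 0, 2/3]
  [0, 2/3, 0]
  [2/3, 0, 2/5],
b = (-44/15, 38/15, -124/105).
Solving gives a_0 = -38/35, a_1 = 19/5, a_2 = -8/7, so
  g(x) = -8*x^2/7 + 19*x/5 - 38/35.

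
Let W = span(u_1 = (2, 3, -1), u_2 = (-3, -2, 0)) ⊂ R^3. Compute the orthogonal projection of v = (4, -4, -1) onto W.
proj_W(v) = (51/19, -77/38, 87/38)

Set up U = [u_1 | ... | u_2] ∈ R^(3×2). The projector onto W = col(U) is P = U (U^T U)^(-1) U^T.
Compute U^T U =
  [14, -12]
  [-12, 13],
and U^T v = (-3, -4).
Solve U^T U · c = U^T v for the coefficients: c = (-87/38, -46/19). The projection is proj_W(v) = U c.
Check: (v - proj_W(v)) · u_1 = 0  (should be 0).
Check: (v - proj_W(v)) · u_2 = 0  (should be 0).
Result: proj_W(v) = (51/19, -77/38, 87/38).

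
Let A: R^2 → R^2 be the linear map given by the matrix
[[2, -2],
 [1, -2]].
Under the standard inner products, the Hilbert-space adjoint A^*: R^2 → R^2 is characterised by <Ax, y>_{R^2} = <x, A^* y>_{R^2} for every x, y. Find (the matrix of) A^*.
A^* = A^T =
[[2, 1],
 [-2, -2]]

For real matrices with standard dot products, the defining identity <Ax, y> = <x, A^* y> gives (Ax)^T y = x^T (A^*) y, i.e. x^T A^T y = x^T (A^*) y. Since this holds for all x, y, we must have A^* = A^T. Therefore
A^* =
[[2, 1],
 [-2, -2]].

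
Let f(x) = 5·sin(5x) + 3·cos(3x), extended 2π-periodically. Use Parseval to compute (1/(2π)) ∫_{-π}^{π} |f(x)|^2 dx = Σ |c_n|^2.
Σ |c_n|^2 = 17

Expand |f|^2 and use orthogonality of {sin(nx), cos(mx)} on [-π, π]:
  ∫_{-π}^{π} sin(nx)^2 dx = π, ∫ cos(mx)^2 dx = π, and cross terms integrate to 0.
So ∫_{-π}^{π} f(x)^2 dx = 5^2 · π + 3^2 · π = (25 + 9)π.
Divide by 2π: (25 + 9)/2 = 17.
By Parseval, this equals Σ |c_n|^2.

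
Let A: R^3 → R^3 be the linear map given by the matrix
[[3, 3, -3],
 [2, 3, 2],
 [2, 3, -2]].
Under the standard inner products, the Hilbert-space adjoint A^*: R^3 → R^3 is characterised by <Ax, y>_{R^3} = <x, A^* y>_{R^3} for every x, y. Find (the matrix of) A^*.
A^* = A^T =
[[3, 2, 2],
 [3, 3, 3],
 [-3, 2, -2]]

For real matrices with standard dot products, the defining identity <Ax, y> = <x, A^* y> gives (Ax)^T y = x^T (A^*) y, i.e. x^T A^T y = x^T (A^*) y. Since this holds for all x, y, we must have A^* = A^T. Therefore
A^* =
[[3, 2, 2],
 [3, 3, 3],
 [-3, 2, -2]].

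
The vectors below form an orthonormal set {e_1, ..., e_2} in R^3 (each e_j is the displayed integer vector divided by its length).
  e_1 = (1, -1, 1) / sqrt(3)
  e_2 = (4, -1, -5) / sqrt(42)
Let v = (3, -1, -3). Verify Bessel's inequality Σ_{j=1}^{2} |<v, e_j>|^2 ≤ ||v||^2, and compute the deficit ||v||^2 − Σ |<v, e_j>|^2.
Σ |<v, e_j>|^2 = 19; ||v||^2 = 19; deficit = 0

Write each e_j = u_j / sqrt(<u_j, u_j>) where u_j is the displayed integer vector. Then <v, e_j> = <v, u_j> / sqrt(<u_j, u_j>), so |<v, e_j>|^2 = <v, u_j>^2 / <u_j, u_j>.
Coefficients: <v, e_1> = 1/sqrt(3), <v, e_2> = 28/sqrt(42).
Square and sum: Σ |<v, e_j>|^2 = 19.
Compute ||v||^2 = v·v = 19.
Deficit = 19 − 19 = 0 ≥ 0, confirming Bessel's inequality. (The deficit equals ||v − Σ <v,e_j> e_j||^2, the squared distance from v to span{e_j}.)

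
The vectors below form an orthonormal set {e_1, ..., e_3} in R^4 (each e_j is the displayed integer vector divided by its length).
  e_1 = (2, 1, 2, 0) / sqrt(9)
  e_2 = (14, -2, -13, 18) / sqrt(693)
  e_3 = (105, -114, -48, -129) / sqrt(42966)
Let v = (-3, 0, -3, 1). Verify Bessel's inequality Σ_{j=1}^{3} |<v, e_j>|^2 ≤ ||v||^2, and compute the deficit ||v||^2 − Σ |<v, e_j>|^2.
Σ |<v, e_j>|^2 = 571/31; ||v||^2 = 19; deficit = 18/31

Write each e_j = u_j / sqrt(<u_j, u_j>) where u_j is the displayed integer vector. Then <v, e_j> = <v, u_j> / sqrt(<u_j, u_j>), so |<v, e_j>|^2 = <v, u_j>^2 / <u_j, u_j>.
Coefficients: <v, e_1> = -12/sqrt(9), <v, e_2> = 15/sqrt(693), <v, e_3> = -300/sqrt(42966).
Square and sum: Σ |<v, e_j>|^2 = 571/31.
Compute ||v||^2 = v·v = 19.
Deficit = 19 − 571/31 = 18/31 ≥ 0, confirming Bessel's inequality. (The deficit equals ||v − Σ <v,e_j> e_j||^2, the squared distance from v to span{e_j}.)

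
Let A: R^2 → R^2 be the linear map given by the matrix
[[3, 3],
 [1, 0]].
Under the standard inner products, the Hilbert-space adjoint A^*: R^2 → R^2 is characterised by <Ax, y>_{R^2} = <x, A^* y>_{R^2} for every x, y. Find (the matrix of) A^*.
A^* = A^T =
[[3, 1],
 [3, 0]]

For real matrices with standard dot products, the defining identity <Ax, y> = <x, A^* y> gives (Ax)^T y = x^T (A^*) y, i.e. x^T A^T y = x^T (A^*) y. Since this holds for all x, y, we must have A^* = A^T. Therefore
A^* =
[[3, 1],
 [3, 0]].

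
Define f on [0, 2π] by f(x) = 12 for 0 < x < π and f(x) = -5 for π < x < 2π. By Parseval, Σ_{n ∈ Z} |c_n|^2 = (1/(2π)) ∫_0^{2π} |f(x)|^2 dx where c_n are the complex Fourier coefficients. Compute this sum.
Σ |c_n|^2 = 169/2

Parseval equates the L^2 energy of f (normalised by 1/(2π)) with the ℓ^2 sum of its Fourier coefficients: (1/(2π)) ∫_0^{2π} |f|^2 = Σ |c_n|^2.
Compute the left side: (1/(2π)) [∫_0^π 12^2 dx + ∫_π^{2π} (-5)^2 dx] = (1/(2π)) · (144π + 25π) = (144 + 25)/2 = 169/2.
So Σ_{n ∈ Z} |c_n|^2 = 169/2.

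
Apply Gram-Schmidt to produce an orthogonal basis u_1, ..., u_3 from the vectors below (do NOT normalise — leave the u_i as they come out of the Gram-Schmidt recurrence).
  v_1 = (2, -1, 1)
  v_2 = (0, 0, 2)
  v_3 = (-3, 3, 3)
Orthogonal basis:
  u_1 = (2, -1, 1)
  u_2 = (-2/3, 1/3, 5/3)
  u_3 = (3/5, 6/5, 0)

Apply the Gram-Schmidt recurrence
  u_1 = v_1
  u_i = v_i − Σ_{j<i} ((v_i · u_j) / (u_j · u_j)) · u_j.

Step by step this gives:
  u_1 = (2, -1, 1)
  u_2 = (-2/3, 1/3, 5/3)
  u_3 = (3/5, 6/5, 0)

Orthogonality check:
  u_2 · u_1 = 0 (should be 0)
  u_3 · u_1 = 0 (should be 0)
  u_3 · u_2 = 0 (should be 0)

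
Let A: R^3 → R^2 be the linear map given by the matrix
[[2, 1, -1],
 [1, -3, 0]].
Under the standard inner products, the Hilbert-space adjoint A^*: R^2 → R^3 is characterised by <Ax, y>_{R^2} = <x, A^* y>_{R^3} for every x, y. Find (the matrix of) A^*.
A^* = A^T =
[[2, 1],
 [1, -3],
 [-1, 0]]

For real matrices with standard dot products, the defining identity <Ax, y> = <x, A^* y> gives (Ax)^T y = x^T (A^*) y, i.e. x^T A^T y = x^T (A^*) y. Since this holds for all x, y, we must have A^* = A^T. Therefore
A^* =
[[2, 1],
 [1, -3],
 [-1, 0]].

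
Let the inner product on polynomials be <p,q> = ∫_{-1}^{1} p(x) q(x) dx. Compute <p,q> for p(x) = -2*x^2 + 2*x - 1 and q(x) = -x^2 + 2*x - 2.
<p,q> = 54/5

Expand the product: p(x)·q(x) = 2*x^4 - 6*x^3 + 9*x^2 - 6*x + 2.
∫_{-1}^{1} of each monomial x^k gives [2/(k+1) if k even, 0 if k odd]. Integrating term-by-term (or equivalently evaluating the antiderivative F(x) = 2*x^5/5 - 3*x^4/2 + 3*x^3 - 3*x^2 + 2*x at the endpoints):
  F(1) − F(−1) = 9/10 − (-99/10) = 54/5.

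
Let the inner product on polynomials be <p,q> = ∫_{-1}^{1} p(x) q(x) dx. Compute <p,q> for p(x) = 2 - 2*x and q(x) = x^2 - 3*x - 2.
<p,q> = -8/3

Expand the product: p(x)·q(x) = -2*x^3 + 8*x^2 - 2*x - 4.
∫_{-1}^{1} of each monomial x^k gives [2/(k+1) if k even, 0 if k odd]. Integrating term-by-term (or equivalently evaluating the antiderivative F(x) = -x^4/2 + 8*x^3/3 - x^2 - 4*x at the endpoints):
  F(1) − F(−1) = -17/6 − (-1/6) = -8/3.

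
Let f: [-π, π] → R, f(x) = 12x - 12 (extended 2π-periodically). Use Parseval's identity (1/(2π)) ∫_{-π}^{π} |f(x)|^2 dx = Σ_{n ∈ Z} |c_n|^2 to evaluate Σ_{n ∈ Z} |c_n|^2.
Σ |c_n|^2 = 48π^2 + 144

Expand and integrate term by term over [-π, π]:
  ∫ (12x)^2 dx = 144·(2π^3/3); ∫ 2·12·(-12)·x dx = 0 (odd integrand); ∫ (-12)^2 dx = 144·2π.
So (1/(2π)) ∫_{-π}^{π} (12x - 12)^2 dx = 144π^2/3 + 144 = 48π^2 + 144.
Parseval ⇒ Σ |c_n|^2 = 48π^2 + 144.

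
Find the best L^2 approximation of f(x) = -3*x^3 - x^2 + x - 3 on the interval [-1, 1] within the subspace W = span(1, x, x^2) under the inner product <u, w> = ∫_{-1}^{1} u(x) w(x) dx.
g(x) = -x^2 - 4*x/5 - 3

The best approximation g ∈ W is the orthogonal projection of f onto W. Writing g = a_0 + a_1 x + a_2 x^2, the coefficients solve the normal equations G · a = b where
  G_{ij} = <φ_i, φ_j> and b_i = <f, φ_i>, with φ_0 = 1, φ_1 = x, φ_2 = x^2.
G =
  [2, 0, 2/3]
  [0, 2/3, 0]
  [2/3, 0, 2/5],
b = (-20/3, -8/15, -12/5).
Solving gives a_0 = -3, a_1 = -4/5, a_2 = -1, so
  g(x) = -x^2 - 4*x/5 - 3.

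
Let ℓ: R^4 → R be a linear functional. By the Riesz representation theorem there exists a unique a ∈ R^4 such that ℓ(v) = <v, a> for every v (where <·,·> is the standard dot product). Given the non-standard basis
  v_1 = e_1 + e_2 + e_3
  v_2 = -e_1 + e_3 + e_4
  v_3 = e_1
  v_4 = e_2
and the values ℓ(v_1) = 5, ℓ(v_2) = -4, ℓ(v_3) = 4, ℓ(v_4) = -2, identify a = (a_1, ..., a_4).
a = (4, -2, 3, -3)

Write a = (a_1, ..., a_4) in the standard basis. For each basis vector v_i, ℓ(v_i) = <v_i, a> is a linear equation in the a_j's. Collect the n equations into a matrix system V a = ℓ, where row i of V is v_i (expressed in the standard basis). Since V is invertible (lower-triangular with 1s on the diagonal, up to permutation), solve by back-substitution:
  V =
[[1, 1, 1, 0],
 [-1, 0, 1, 1],
 [1, 0, 0, 0],
 [0, 1, 0, 0]]
  V a = (5, -4, 4, -2)
Solving gives a = (4, -2, 3, -3).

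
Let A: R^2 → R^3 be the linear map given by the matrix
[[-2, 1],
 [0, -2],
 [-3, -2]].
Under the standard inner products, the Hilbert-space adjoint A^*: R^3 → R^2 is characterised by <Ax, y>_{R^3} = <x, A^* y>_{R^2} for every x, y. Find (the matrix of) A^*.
A^* = A^T =
[[-2, 0, -3],
 [1, -2, -2]]

For real matrices with standard dot products, the defining identity <Ax, y> = <x, A^* y> gives (Ax)^T y = x^T (A^*) y, i.e. x^T A^T y = x^T (A^*) y. Since this holds for all x, y, we must have A^* = A^T. Therefore
A^* =
[[-2, 0, -3],
 [1, -2, -2]].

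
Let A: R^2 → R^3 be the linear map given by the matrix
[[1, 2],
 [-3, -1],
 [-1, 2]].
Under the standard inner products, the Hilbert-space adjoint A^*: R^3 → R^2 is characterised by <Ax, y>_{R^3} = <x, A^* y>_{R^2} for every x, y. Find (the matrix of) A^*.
A^* = A^T =
[[1, -3, -1],
 [2, -1, 2]]

For real matrices with standard dot products, the defining identity <Ax, y> = <x, A^* y> gives (Ax)^T y = x^T (A^*) y, i.e. x^T A^T y = x^T (A^*) y. Since this holds for all x, y, we must have A^* = A^T. Therefore
A^* =
[[1, -3, -1],
 [2, -1, 2]].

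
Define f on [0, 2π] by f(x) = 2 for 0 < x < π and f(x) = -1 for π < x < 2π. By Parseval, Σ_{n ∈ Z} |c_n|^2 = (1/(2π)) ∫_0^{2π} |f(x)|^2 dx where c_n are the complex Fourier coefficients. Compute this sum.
Σ |c_n|^2 = 5/2

Parseval equates the L^2 energy of f (normalised by 1/(2π)) with the ℓ^2 sum of its Fourier coefficients: (1/(2π)) ∫_0^{2π} |f|^2 = Σ |c_n|^2.
Compute the left side: (1/(2π)) [∫_0^π 2^2 dx + ∫_π^{2π} (-1)^2 dx] = (1/(2π)) · (4π + 1π) = (4 + 1)/2 = 5/2.
So Σ_{n ∈ Z} |c_n|^2 = 5/2.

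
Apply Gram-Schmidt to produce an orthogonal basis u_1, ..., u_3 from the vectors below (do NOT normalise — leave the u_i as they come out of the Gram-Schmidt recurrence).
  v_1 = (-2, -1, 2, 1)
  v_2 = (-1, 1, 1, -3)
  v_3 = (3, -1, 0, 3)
Orthogonal basis:
  u_1 = (-2, -1, 2, 1)
  u_2 = (-1, 1, 1, -3)
  u_3 = (91/60, -7/60, 89/60, -1/20)

Apply the Gram-Schmidt recurrence
  u_1 = v_1
  u_i = v_i − Σ_{j<i} ((v_i · u_j) / (u_j · u_j)) · u_j.

Step by step this gives:
  u_1 = (-2, -1, 2, 1)
  u_2 = (-1, 1, 1, -3)
  u_3 = (91/60, -7/60, 89/60, -1/20)

Orthogonality check:
  u_2 · u_1 = 0 (should be 0)
  u_3 · u_1 = 0 (should be 0)
  u_3 · u_2 = 0 (should be 0)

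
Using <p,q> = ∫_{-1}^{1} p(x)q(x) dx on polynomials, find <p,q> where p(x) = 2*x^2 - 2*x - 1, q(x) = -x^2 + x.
<p,q> = -22/15

Expand the product: p(x)·q(x) = -2*x^4 + 4*x^3 - x^2 - x.
∫_{-1}^{1} of each monomial x^k gives [2/(k+1) if k even, 0 if k odd]. Integrating term-by-term (or equivalently evaluating the antiderivative F(x) = -2*x^5/5 + x^4 - x^3/3 - x^2/2 at the endpoints):
  F(1) − F(−1) = -7/30 − (37/30) = -22/15.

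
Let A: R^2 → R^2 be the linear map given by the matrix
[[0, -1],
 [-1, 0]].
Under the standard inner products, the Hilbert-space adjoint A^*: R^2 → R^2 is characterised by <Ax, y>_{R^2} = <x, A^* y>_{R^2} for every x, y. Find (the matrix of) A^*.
A^* = A^T =
[[0, -1],
 [-1, 0]]

For real matrices with standard dot products, the defining identity <Ax, y> = <x, A^* y> gives (Ax)^T y = x^T (A^*) y, i.e. x^T A^T y = x^T (A^*) y. Since this holds for all x, y, we must have A^* = A^T. Therefore
A^* =
[[0, -1],
 [-1, 0]].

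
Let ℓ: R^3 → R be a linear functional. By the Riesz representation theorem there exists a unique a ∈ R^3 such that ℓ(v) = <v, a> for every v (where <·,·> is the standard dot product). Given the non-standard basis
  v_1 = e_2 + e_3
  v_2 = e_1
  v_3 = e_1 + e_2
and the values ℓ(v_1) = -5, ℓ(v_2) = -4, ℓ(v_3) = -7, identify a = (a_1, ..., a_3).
a = (-4, -3, -2)

Write a = (a_1, ..., a_3) in the standard basis. For each basis vector v_i, ℓ(v_i) = <v_i, a> is a linear equation in the a_j's. Collect the n equations into a matrix system V a = ℓ, where row i of V is v_i (expressed in the standard basis). Since V is invertible (lower-triangular with 1s on the diagonal, up to permutation), solve by back-substitution:
  V =
[[0, 1, 1],
 [1, 0, 0],
 [1, 1, 0]]
  V a = (-5, -4, -7)
Solving gives a = (-4, -3, -2).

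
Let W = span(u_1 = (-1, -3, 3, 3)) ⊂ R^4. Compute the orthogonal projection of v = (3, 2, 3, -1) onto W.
proj_W(v) = (3/28, 9/28, -9/28, -9/28)

Set up U = [u_1 | ... | u_1] ∈ R^(4×1). The projector onto W = col(U) is P = U (U^T U)^(-1) U^T.
Compute U^T U =
  [28],
and U^T v = (-3).
Solve U^T U · c = U^T v for the coefficients: c = (-3/28). The projection is proj_W(v) = U c.
Check: (v - proj_W(v)) · u_1 = 0  (should be 0).
Result: proj_W(v) = (3/28, 9/28, -9/28, -9/28).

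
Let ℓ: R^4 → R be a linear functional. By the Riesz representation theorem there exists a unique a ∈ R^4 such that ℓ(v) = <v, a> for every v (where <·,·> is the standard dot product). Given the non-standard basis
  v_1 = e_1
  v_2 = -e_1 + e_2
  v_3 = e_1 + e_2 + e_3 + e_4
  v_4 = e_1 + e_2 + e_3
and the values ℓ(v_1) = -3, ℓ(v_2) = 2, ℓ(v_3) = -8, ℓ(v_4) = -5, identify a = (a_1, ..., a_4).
a = (-3, -1, -1, -3)

Write a = (a_1, ..., a_4) in the standard basis. For each basis vector v_i, ℓ(v_i) = <v_i, a> is a linear equation in the a_j's. Collect the n equations into a matrix system V a = ℓ, where row i of V is v_i (expressed in the standard basis). Since V is invertible (lower-triangular with 1s on the diagonal, up to permutation), solve by back-substitution:
  V =
[[1, 0, 0, 0],
 [-1, 1, 0, 0],
 [1, 1, 1, 1],
 [1, 1, 1, 0]]
  V a = (-3, 2, -8, -5)
Solving gives a = (-3, -1, -1, -3).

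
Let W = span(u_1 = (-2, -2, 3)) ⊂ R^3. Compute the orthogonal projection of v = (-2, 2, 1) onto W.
proj_W(v) = (-6/17, -6/17, 9/17)

Set up U = [u_1 | ... | u_1] ∈ R^(3×1). The projector onto W = col(U) is P = U (U^T U)^(-1) U^T.
Compute U^T U =
  [17],
and U^T v = (3).
Solve U^T U · c = U^T v for the coefficients: c = (3/17). The projection is proj_W(v) = U c.
Check: (v - proj_W(v)) · u_1 = 0  (should be 0).
Result: proj_W(v) = (-6/17, -6/17, 9/17).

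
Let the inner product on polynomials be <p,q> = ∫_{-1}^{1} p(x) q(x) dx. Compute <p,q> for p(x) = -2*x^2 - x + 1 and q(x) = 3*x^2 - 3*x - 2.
<p,q> = 4/15

Expand the product: p(x)·q(x) = -6*x^4 + 3*x^3 + 10*x^2 - x - 2.
∫_{-1}^{1} of each monomial x^k gives [2/(k+1) if k even, 0 if k odd]. Integrating term-by-term (or equivalently evaluating the antiderivative F(x) = -6*x^5/5 + 3*x^4/4 + 10*x^3/3 - x^2/2 - 2*x at the endpoints):
  F(1) − F(−1) = 23/60 − (7/60) = 4/15.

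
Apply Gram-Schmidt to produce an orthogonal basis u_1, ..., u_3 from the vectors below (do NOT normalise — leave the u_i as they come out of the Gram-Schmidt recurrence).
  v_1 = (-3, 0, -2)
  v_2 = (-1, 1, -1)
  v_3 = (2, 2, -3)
Orthogonal basis:
  u_1 = (-3, 0, -2)
  u_2 = (2/13, 1, -3/13)
  u_3 = (11/7, -11/14, -33/14)

Apply the Gram-Schmidt recurrence
  u_1 = v_1
  u_i = v_i − Σ_{j<i} ((v_i · u_j) / (u_j · u_j)) · u_j.

Step by step this gives:
  u_1 = (-3, 0, -2)
  u_2 = (2/13, 1, -3/13)
  u_3 = (11/7, -11/14, -33/14)

Orthogonality check:
  u_2 · u_1 = 0 (should be 0)
  u_3 · u_1 = 0 (should be 0)
  u_3 · u_2 = 0 (should be 0)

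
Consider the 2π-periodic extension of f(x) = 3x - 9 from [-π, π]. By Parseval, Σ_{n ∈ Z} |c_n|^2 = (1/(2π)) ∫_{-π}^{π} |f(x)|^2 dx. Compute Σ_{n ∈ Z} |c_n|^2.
Σ |c_n|^2 = 3π^2 + 81

Expand and integrate term by term over [-π, π]:
  ∫ (3x)^2 dx = 9·(2π^3/3); ∫ 2·3·(-9)·x dx = 0 (odd integrand); ∫ (-9)^2 dx = 81·2π.
So (1/(2π)) ∫_{-π}^{π} (3x - 9)^2 dx = 9π^2/3 + 81 = 3π^2 + 81.
Parseval ⇒ Σ |c_n|^2 = 3π^2 + 81.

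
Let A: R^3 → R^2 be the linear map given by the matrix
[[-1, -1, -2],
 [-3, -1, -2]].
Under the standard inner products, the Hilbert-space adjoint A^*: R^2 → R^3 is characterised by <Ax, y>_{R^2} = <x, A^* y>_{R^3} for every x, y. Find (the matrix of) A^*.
A^* = A^T =
[[-1, -3],
 [-1, -1],
 [-2, -2]]

For real matrices with standard dot products, the defining identity <Ax, y> = <x, A^* y> gives (Ax)^T y = x^T (A^*) y, i.e. x^T A^T y = x^T (A^*) y. Since this holds for all x, y, we must have A^* = A^T. Therefore
A^* =
[[-1, -3],
 [-1, -1],
 [-2, -2]].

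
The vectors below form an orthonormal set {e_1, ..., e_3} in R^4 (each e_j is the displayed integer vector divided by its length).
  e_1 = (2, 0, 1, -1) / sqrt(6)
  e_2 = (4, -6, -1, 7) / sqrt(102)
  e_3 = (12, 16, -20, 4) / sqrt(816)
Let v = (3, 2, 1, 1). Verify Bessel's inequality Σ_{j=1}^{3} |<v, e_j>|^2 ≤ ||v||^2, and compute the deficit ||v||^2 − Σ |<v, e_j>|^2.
Σ |<v, e_j>|^2 = 29/3; ||v||^2 = 15; deficit = 16/3

Write each e_j = u_j / sqrt(<u_j, u_j>) where u_j is the displayed integer vector. Then <v, e_j> = <v, u_j> / sqrt(<u_j, u_j>), so |<v, e_j>|^2 = <v, u_j>^2 / <u_j, u_j>.
Coefficients: <v, e_1> = 6/sqrt(6), <v, e_2> = 6/sqrt(102), <v, e_3> = 52/sqrt(816).
Square and sum: Σ |<v, e_j>|^2 = 29/3.
Compute ||v||^2 = v·v = 15.
Deficit = 15 − 29/3 = 16/3 ≥ 0, confirming Bessel's inequality. (The deficit equals ||v − Σ <v,e_j> e_j||^2, the squared distance from v to span{e_j}.)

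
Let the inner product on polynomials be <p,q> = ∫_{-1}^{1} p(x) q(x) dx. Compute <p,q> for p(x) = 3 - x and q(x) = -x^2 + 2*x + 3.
<p,q> = 44/3

Expand the product: p(x)·q(x) = x^3 - 5*x^2 + 3*x + 9.
∫_{-1}^{1} of each monomial x^k gives [2/(k+1) if k even, 0 if k odd]. Integrating term-by-term (or equivalently evaluating the antiderivative F(x) = x^4/4 - 5*x^3/3 + 3*x^2/2 + 9*x at the endpoints):
  F(1) − F(−1) = 109/12 − (-67/12) = 44/3.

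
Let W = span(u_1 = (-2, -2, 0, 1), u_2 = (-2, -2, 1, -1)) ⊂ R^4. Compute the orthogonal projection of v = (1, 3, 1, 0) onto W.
proj_W(v) = (76/41, 76/41, -7/41, -24/41)

Set up U = [u_1 | ... | u_2] ∈ R^(4×2). The projector onto W = col(U) is P = U (U^T U)^(-1) U^T.
Compute U^T U =
  [9, 7]
  [7, 10],
and U^T v = (-8, -7).
Solve U^T U · c = U^T v for the coefficients: c = (-31/41, -7/41). The projection is proj_W(v) = U c.
Check: (v - proj_W(v)) · u_1 = 0  (should be 0).
Check: (v - proj_W(v)) · u_2 = 0  (should be 0).
Result: proj_W(v) = (76/41, 76/41, -7/41, -24/41).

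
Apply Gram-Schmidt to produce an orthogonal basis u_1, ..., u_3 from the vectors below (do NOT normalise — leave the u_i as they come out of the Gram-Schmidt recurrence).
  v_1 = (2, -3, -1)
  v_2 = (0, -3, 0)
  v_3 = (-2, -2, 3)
Orthogonal basis:
  u_1 = (2, -3, -1)
  u_2 = (-9/7, -15/14, 9/14)
  u_3 = (4/5, 0, 8/5)

Apply the Gram-Schmidt recurrence
  u_1 = v_1
  u_i = v_i − Σ_{j<i} ((v_i · u_j) / (u_j · u_j)) · u_j.

Step by step this gives:
  u_1 = (2, -3, -1)
  u_2 = (-9/7, -15/14, 9/14)
  u_3 = (4/5, 0, 8/5)

Orthogonality check:
  u_2 · u_1 = 0 (should be 0)
  u_3 · u_1 = 0 (should be 0)
  u_3 · u_2 = 0 (should be 0)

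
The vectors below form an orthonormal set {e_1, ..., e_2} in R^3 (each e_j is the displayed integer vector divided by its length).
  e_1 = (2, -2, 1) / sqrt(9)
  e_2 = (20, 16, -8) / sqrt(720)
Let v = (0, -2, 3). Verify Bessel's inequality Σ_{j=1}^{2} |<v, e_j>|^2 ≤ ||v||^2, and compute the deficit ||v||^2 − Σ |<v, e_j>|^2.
Σ |<v, e_j>|^2 = 49/5; ||v||^2 = 13; deficit = 16/5

Write each e_j = u_j / sqrt(<u_j, u_j>) where u_j is the displayed integer vector. Then <v, e_j> = <v, u_j> / sqrt(<u_j, u_j>), so |<v, e_j>|^2 = <v, u_j>^2 / <u_j, u_j>.
Coefficients: <v, e_1> = 7/sqrt(9), <v, e_2> = -56/sqrt(720).
Square and sum: Σ |<v, e_j>|^2 = 49/5.
Compute ||v||^2 = v·v = 13.
Deficit = 13 − 49/5 = 16/5 ≥ 0, confirming Bessel's inequality. (The deficit equals ||v − Σ <v,e_j> e_j||^2, the squared distance from v to span{e_j}.)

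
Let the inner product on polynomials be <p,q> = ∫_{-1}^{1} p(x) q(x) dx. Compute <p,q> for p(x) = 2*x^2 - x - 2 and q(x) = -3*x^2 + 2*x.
<p,q> = 4/15

Expand the product: p(x)·q(x) = -6*x^4 + 7*x^3 + 4*x^2 - 4*x.
∫_{-1}^{1} of each monomial x^k gives [2/(k+1) if k even, 0 if k odd]. Integrating term-by-term (or equivalently evaluating the antiderivative F(x) = -6*x^5/5 + 7*x^4/4 + 4*x^3/3 - 2*x^2 at the endpoints):
  F(1) − F(−1) = -7/60 − (-23/60) = 4/15.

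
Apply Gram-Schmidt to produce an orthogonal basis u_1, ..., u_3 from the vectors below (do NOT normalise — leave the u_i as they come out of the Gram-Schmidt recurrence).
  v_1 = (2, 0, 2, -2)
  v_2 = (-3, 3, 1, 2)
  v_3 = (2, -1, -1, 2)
Orthogonal basis:
  u_1 = (2, 0, 2, -2)
  u_2 = (-5/3, 3, 7/3, 2/3)
  u_3 = (87/53, 13/53, 16/53, 103/53)

Apply the Gram-Schmidt recurrence
  u_1 = v_1
  u_i = v_i − Σ_{j<i} ((v_i · u_j) / (u_j · u_j)) · u_j.

Step by step this gives:
  u_1 = (2, 0, 2, -2)
  u_2 = (-5/3, 3, 7/3, 2/3)
  u_3 = (87/53, 13/53, 16/53, 103/53)

Orthogonality check:
  u_2 · u_1 = 0 (should be 0)
  u_3 · u_1 = 0 (should be 0)
  u_3 · u_2 = 0 (should be 0)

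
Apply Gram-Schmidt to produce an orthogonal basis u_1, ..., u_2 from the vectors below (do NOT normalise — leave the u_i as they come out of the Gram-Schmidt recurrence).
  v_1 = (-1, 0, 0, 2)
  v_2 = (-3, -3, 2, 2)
Orthogonal basis:
  u_1 = (-1, 0, 0, 2)
  u_2 = (-8/5, -3, 2, -4/5)

Apply the Gram-Schmidt recurrence
  u_1 = v_1
  u_i = v_i − Σ_{j<i} ((v_i · u_j) / (u_j · u_j)) · u_j.

Step by step this gives:
  u_1 = (-1, 0, 0, 2)
  u_2 = (-8/5, -3, 2, -4/5)

Orthogonality check:
  u_2 · u_1 = 0 (should be 0)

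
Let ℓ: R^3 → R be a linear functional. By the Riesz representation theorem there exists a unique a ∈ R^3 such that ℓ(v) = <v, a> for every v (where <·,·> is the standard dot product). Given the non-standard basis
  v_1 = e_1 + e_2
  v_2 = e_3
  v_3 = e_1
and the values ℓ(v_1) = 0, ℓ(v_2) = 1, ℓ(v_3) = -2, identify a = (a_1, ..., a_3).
a = (-2, 2, 1)

Write a = (a_1, ..., a_3) in the standard basis. For each basis vector v_i, ℓ(v_i) = <v_i, a> is a linear equation in the a_j's. Collect the n equations into a matrix system V a = ℓ, where row i of V is v_i (expressed in the standard basis). Since V is invertible (lower-triangular with 1s on the diagonal, up to permutation), solve by back-substitution:
  V =
[[1, 1, 0],
 [0, 0, 1],
 [1, 0, 0]]
  V a = (0, 1, -2)
Solving gives a = (-2, 2, 1).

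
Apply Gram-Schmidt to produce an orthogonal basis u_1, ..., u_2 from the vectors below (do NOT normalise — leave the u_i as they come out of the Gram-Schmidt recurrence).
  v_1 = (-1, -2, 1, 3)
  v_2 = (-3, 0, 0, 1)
Orthogonal basis:
  u_1 = (-1, -2, 1, 3)
  u_2 = (-13/5, 4/5, -2/5, -1/5)

Apply the Gram-Schmidt recurrence
  u_1 = v_1
  u_i = v_i − Σ_{j<i} ((v_i · u_j) / (u_j · u_j)) · u_j.

Step by step this gives:
  u_1 = (-1, -2, 1, 3)
  u_2 = (-13/5, 4/5, -2/5, -1/5)

Orthogonality check:
  u_2 · u_1 = 0 (should be 0)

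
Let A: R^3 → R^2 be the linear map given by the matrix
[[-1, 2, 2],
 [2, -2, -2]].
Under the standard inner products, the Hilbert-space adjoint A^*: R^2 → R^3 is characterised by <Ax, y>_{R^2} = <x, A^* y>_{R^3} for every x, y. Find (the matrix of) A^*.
A^* = A^T =
[[-1, 2],
 [2, -2],
 [2, -2]]

For real matrices with standard dot products, the defining identity <Ax, y> = <x, A^* y> gives (Ax)^T y = x^T (A^*) y, i.e. x^T A^T y = x^T (A^*) y. Since this holds for all x, y, we must have A^* = A^T. Therefore
A^* =
[[-1, 2],
 [2, -2],
 [2, -2]].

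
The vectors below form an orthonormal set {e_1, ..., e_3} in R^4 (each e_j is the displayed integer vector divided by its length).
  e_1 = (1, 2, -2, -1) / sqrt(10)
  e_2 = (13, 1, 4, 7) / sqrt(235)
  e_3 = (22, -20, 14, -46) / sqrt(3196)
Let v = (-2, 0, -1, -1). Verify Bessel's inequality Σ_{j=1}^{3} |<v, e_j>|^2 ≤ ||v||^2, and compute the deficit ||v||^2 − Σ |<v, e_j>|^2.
Σ |<v, e_j>|^2 = 203/34; ||v||^2 = 6; deficit = 1/34

Write each e_j = u_j / sqrt(<u_j, u_j>) where u_j is the displayed integer vector. Then <v, e_j> = <v, u_j> / sqrt(<u_j, u_j>), so |<v, e_j>|^2 = <v, u_j>^2 / <u_j, u_j>.
Coefficients: <v, e_1> = 1/sqrt(10), <v, e_2> = -37/sqrt(235), <v, e_3> = -12/sqrt(3196).
Square and sum: Σ |<v, e_j>|^2 = 203/34.
Compute ||v||^2 = v·v = 6.
Deficit = 6 − 203/34 = 1/34 ≥ 0, confirming Bessel's inequality. (The deficit equals ||v − Σ <v,e_j> e_j||^2, the squared distance from v to span{e_j}.)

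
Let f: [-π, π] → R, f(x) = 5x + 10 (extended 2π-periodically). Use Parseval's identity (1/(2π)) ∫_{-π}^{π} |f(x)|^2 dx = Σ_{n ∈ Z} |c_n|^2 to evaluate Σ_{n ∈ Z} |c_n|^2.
Σ |c_n|^2 = 25π^2/3 + 100

Expand and integrate term by term over [-π, π]:
  ∫ (5x)^2 dx = 25·(2π^3/3); ∫ 2·5·(10)·x dx = 0 (odd integrand); ∫ 10^2 dx = 100·2π.
So (1/(2π)) ∫_{-π}^{π} (5x + 10)^2 dx = 25π^2/3 + 100 = 25π^2/3 + 100.
Parseval ⇒ Σ |c_n|^2 = 25π^2/3 + 100.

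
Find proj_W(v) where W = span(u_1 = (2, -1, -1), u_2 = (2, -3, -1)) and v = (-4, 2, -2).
proj_W(v) = (-12/5, 2, 6/5)

Set up U = [u_1 | ... | u_2] ∈ R^(3×2). The projector onto W = col(U) is P = U (U^T U)^(-1) U^T.
Compute U^T U =
  [6, 8]
  [8, 14],
and U^T v = (-8, -12).
Solve U^T U · c = U^T v for the coefficients: c = (-4/5, -2/5). The projection is proj_W(v) = U c.
Check: (v - proj_W(v)) · u_1 = 0  (should be 0).
Check: (v - proj_W(v)) · u_2 = 0  (should be 0).
Result: proj_W(v) = (-12/5, 2, 6/5).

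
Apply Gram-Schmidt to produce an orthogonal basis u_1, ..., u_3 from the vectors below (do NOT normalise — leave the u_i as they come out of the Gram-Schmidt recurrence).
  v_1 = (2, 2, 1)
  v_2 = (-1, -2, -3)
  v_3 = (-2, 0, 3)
Orthogonal basis:
  u_1 = (2, 2, 1)
  u_2 = (1, 0, -2)
  u_3 = (-8/45, 2/9, -4/45)

Apply the Gram-Schmidt recurrence
  u_1 = v_1
  u_i = v_i − Σ_{j<i} ((v_i · u_j) / (u_j · u_j)) · u_j.

Step by step this gives:
  u_1 = (2, 2, 1)
  u_2 = (1, 0, -2)
  u_3 = (-8/45, 2/9, -4/45)

Orthogonality check:
  u_2 · u_1 = 0 (should be 0)
  u_3 · u_1 = 0 (should be 0)
  u_3 · u_2 = 0 (should be 0)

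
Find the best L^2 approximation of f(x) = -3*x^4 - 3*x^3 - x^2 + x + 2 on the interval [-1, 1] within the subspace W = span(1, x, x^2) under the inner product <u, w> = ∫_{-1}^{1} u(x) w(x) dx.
g(x) = -25*x^2/7 - 4*x/5 + 79/35

The best approximation g ∈ W is the orthogonal projection of f onto W. Writing g = a_0 + a_1 x + a_2 x^2, the coefficients solve the normal equations G · a = b where
  G_{ij} = <φ_i, φ_j> and b_i = <f, φ_i>, with φ_0 = 1, φ_1 = x, φ_2 = x^2.
G =
  [2, 0, 2/3]
  [0, 2/3, 0]
  [2/3, 0, 2/5],
b = (32/15, -8/15, 8/105).
Solving gives a_0 = 79/35, a_1 = -4/5, a_2 = -25/7, so
  g(x) = -25*x^2/7 - 4*x/5 + 79/35.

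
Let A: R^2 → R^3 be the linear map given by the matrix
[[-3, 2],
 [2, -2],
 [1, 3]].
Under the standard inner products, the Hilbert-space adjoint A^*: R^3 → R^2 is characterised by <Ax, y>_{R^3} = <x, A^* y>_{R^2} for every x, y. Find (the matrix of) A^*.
A^* = A^T =
[[-3, 2, 1],
 [2, -2, 3]]

For real matrices with standard dot products, the defining identity <Ax, y> = <x, A^* y> gives (Ax)^T y = x^T (A^*) y, i.e. x^T A^T y = x^T (A^*) y. Since this holds for all x, y, we must have A^* = A^T. Therefore
A^* =
[[-3, 2, 1],
 [2, -2, 3]].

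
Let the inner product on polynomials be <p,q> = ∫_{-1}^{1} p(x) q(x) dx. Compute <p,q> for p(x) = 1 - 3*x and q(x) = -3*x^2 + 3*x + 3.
<p,q> = -2

Expand the product: p(x)·q(x) = 9*x^3 - 12*x^2 - 6*x + 3.
∫_{-1}^{1} of each monomial x^k gives [2/(k+1) if k even, 0 if k odd]. Integrating term-by-term (or equivalently evaluating the antiderivative F(x) = 9*x^4/4 - 4*x^3 - 3*x^2 + 3*x at the endpoints):
  F(1) − F(−1) = -7/4 − (1/4) = -2.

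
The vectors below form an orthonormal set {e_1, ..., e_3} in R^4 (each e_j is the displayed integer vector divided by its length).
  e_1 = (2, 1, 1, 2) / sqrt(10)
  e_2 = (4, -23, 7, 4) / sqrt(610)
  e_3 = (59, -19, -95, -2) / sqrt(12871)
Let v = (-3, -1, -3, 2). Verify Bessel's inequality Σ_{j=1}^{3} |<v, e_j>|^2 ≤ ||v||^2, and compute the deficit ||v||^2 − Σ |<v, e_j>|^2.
Σ |<v, e_j>|^2 = 1009/211; ||v||^2 = 23; deficit = 3844/211

Write each e_j = u_j / sqrt(<u_j, u_j>) where u_j is the displayed integer vector. Then <v, e_j> = <v, u_j> / sqrt(<u_j, u_j>), so |<v, e_j>|^2 = <v, u_j>^2 / <u_j, u_j>.
Coefficients: <v, e_1> = -6/sqrt(10), <v, e_2> = -2/sqrt(610), <v, e_3> = 123/sqrt(12871).
Square and sum: Σ |<v, e_j>|^2 = 1009/211.
Compute ||v||^2 = v·v = 23.
Deficit = 23 − 1009/211 = 3844/211 ≥ 0, confirming Bessel's inequality. (The deficit equals ||v − Σ <v,e_j> e_j||^2, the squared distance from v to span{e_j}.)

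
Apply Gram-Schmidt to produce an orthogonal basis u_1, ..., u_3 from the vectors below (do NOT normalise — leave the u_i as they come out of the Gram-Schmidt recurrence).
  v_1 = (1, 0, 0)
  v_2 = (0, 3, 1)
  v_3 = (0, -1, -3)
Orthogonal basis:
  u_1 = (1, 0, 0)
  u_2 = (0, 3, 1)
  u_3 = (0, 4/5, -12/5)

Apply the Gram-Schmidt recurrence
  u_1 = v_1
  u_i = v_i − Σ_{j<i} ((v_i · u_j) / (u_j · u_j)) · u_j.

Step by step this gives:
  u_1 = (1, 0, 0)
  u_2 = (0, 3, 1)
  u_3 = (0, 4/5, -12/5)

Orthogonality check:
  u_2 · u_1 = 0 (should be 0)
  u_3 · u_1 = 0 (should be 0)
  u_3 · u_2 = 0 (should be 0)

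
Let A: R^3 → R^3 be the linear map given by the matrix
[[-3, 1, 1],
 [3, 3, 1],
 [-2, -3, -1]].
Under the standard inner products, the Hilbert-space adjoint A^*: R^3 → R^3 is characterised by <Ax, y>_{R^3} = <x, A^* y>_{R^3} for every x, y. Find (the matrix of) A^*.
A^* = A^T =
[[-3, 3, -2],
 [1, 3, -3],
 [1, 1, -1]]

For real matrices with standard dot products, the defining identity <Ax, y> = <x, A^* y> gives (Ax)^T y = x^T (A^*) y, i.e. x^T A^T y = x^T (A^*) y. Since this holds for all x, y, we must have A^* = A^T. Therefore
A^* =
[[-3, 3, -2],
 [1, 3, -3],
 [1, 1, -1]].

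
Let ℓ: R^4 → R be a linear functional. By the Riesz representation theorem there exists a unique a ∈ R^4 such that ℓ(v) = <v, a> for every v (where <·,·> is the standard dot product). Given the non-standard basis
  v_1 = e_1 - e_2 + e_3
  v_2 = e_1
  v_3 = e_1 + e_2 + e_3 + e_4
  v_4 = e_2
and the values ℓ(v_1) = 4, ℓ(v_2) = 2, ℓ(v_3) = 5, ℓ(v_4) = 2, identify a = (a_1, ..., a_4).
a = (2, 2, 4, -3)

Write a = (a_1, ..., a_4) in the standard basis. For each basis vector v_i, ℓ(v_i) = <v_i, a> is a linear equation in the a_j's. Collect the n equations into a matrix system V a = ℓ, where row i of V is v_i (expressed in the standard basis). Since V is invertible (lower-triangular with 1s on the diagonal, up to permutation), solve by back-substitution:
  V =
[[1, -1, 1, 0],
 [1, 0, 0, 0],
 [1, 1, 1, 1],
 [0, 1, 0, 0]]
  V a = (4, 2, 5, 2)
Solving gives a = (2, 2, 4, -3).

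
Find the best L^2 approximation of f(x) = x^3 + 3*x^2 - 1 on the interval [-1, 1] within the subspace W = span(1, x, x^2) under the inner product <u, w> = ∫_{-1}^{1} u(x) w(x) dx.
g(x) = 3*x^2 + 3*x/5 - 1

The best approximation g ∈ W is the orthogonal projection of f onto W. Writing g = a_0 + a_1 x + a_2 x^2, the coefficients solve the normal equations G · a = b where
  G_{ij} = <φ_i, φ_j> and b_i = <f, φ_i>, with φ_0 = 1, φ_1 = x, φ_2 = x^2.
G =
  [2, 0, 2/3]
  [0, 2/3, 0]
  [2/3, 0, 2/5],
b = (0, 2/5, 8/15).
Solving gives a_0 = -1, a_1 = 3/5, a_2 = 3, so
  g(x) = 3*x^2 + 3*x/5 - 1.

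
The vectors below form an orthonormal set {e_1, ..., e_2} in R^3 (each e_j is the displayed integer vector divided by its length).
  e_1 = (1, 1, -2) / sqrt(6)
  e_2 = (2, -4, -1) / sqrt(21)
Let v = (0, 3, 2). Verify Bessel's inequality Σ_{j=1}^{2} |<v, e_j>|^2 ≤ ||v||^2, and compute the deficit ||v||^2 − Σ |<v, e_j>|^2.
Σ |<v, e_j>|^2 = 19/2; ||v||^2 = 13; deficit = 7/2

Write each e_j = u_j / sqrt(<u_j, u_j>) where u_j is the displayed integer vector. Then <v, e_j> = <v, u_j> / sqrt(<u_j, u_j>), so |<v, e_j>|^2 = <v, u_j>^2 / <u_j, u_j>.
Coefficients: <v, e_1> = -1/sqrt(6), <v, e_2> = -14/sqrt(21).
Square and sum: Σ |<v, e_j>|^2 = 19/2.
Compute ||v||^2 = v·v = 13.
Deficit = 13 − 19/2 = 7/2 ≥ 0, confirming Bessel's inequality. (The deficit equals ||v − Σ <v,e_j> e_j||^2, the squared distance from v to span{e_j}.)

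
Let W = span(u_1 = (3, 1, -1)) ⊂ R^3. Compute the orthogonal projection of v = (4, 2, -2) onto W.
proj_W(v) = (48/11, 16/11, -16/11)

Set up U = [u_1 | ... | u_1] ∈ R^(3×1). The projector onto W = col(U) is P = U (U^T U)^(-1) U^T.
Compute U^T U =
  [11],
and U^T v = (16).
Solve U^T U · c = U^T v for the coefficients: c = (16/11). The projection is proj_W(v) = U c.
Check: (v - proj_W(v)) · u_1 = 0  (should be 0).
Result: proj_W(v) = (48/11, 16/11, -16/11).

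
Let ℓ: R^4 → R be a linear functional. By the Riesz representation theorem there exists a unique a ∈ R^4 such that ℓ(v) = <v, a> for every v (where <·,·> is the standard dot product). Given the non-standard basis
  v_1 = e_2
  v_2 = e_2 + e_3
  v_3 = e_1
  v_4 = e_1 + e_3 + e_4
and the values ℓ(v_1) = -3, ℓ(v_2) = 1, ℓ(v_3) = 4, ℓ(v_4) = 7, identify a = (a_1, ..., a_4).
a = (4, -3, 4, -1)

Write a = (a_1, ..., a_4) in the standard basis. For each basis vector v_i, ℓ(v_i) = <v_i, a> is a linear equation in the a_j's. Collect the n equations into a matrix system V a = ℓ, where row i of V is v_i (expressed in the standard basis). Since V is invertible (lower-triangular with 1s on the diagonal, up to permutation), solve by back-substitution:
  V =
[[0, 1, 0, 0],
 [0, 1, 1, 0],
 [1, 0, 0, 0],
 [1, 0, 1, 1]]
  V a = (-3, 1, 4, 7)
Solving gives a = (4, -3, 4, -1).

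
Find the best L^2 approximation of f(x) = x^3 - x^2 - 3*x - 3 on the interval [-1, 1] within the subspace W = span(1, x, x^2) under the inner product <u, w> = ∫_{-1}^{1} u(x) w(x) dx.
g(x) = -x^2 - 12*x/5 - 3

The best approximation g ∈ W is the orthogonal projection of f onto W. Writing g = a_0 + a_1 x + a_2 x^2, the coefficients solve the normal equations G · a = b where
  G_{ij} = <φ_i, φ_j> and b_i = <f, φ_i>, with φ_0 = 1, φ_1 = x, φ_2 = x^2.
G =
  [2, 0, 2/3]
  [0, 2/3, 0]
  [2/3, 0, 2/5],
b = (-20/3, -8/5, -12/5).
Solving gives a_0 = -3, a_1 = -12/5, a_2 = -1, so
  g(x) = -x^2 - 12*x/5 - 3.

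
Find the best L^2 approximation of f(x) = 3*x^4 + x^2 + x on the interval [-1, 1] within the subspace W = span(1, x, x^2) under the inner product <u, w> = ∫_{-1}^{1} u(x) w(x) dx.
g(x) = 25*x^2/7 + x - 9/35

The best approximation g ∈ W is the orthogonal projection of f onto W. Writing g = a_0 + a_1 x + a_2 x^2, the coefficients solve the normal equations G · a = b where
  G_{ij} = <φ_i, φ_j> and b_i = <f, φ_i>, with φ_0 = 1, φ_1 = x, φ_2 = x^2.
G =
  [2, 0, 2/3]
  [0, 2/3, 0]
  [2/3, 0, 2/5],
b = (28/15, 2/3, 44/35).
Solving gives a_0 = -9/35, a_1 = 1, a_2 = 25/7, so
  g(x) = 25*x^2/7 + x - 9/35.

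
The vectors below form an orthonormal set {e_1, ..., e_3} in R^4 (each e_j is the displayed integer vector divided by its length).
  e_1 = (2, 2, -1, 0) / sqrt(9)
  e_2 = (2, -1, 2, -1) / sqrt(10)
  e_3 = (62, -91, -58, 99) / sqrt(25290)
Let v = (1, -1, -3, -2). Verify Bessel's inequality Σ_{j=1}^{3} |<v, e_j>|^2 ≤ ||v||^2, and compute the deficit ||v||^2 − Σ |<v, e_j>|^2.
Σ |<v, e_j>|^2 = 494/281; ||v||^2 = 15; deficit = 3721/281

Write each e_j = u_j / sqrt(<u_j, u_j>) where u_j is the displayed integer vector. Then <v, e_j> = <v, u_j> / sqrt(<u_j, u_j>), so |<v, e_j>|^2 = <v, u_j>^2 / <u_j, u_j>.
Coefficients: <v, e_1> = 3/sqrt(9), <v, e_2> = -1/sqrt(10), <v, e_3> = 129/sqrt(25290).
Square and sum: Σ |<v, e_j>|^2 = 494/281.
Compute ||v||^2 = v·v = 15.
Deficit = 15 − 494/281 = 3721/281 ≥ 0, confirming Bessel's inequality. (The deficit equals ||v − Σ <v,e_j> e_j||^2, the squared distance from v to span{e_j}.)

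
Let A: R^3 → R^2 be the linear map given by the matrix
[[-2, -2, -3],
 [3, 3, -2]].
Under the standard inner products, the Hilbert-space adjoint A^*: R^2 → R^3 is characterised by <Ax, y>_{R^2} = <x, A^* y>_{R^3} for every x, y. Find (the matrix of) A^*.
A^* = A^T =
[[-2, 3],
 [-2, 3],
 [-3, -2]]

For real matrices with standard dot products, the defining identity <Ax, y> = <x, A^* y> gives (Ax)^T y = x^T (A^*) y, i.e. x^T A^T y = x^T (A^*) y. Since this holds for all x, y, we must have A^* = A^T. Therefore
A^* =
[[-2, 3],
 [-2, 3],
 [-3, -2]].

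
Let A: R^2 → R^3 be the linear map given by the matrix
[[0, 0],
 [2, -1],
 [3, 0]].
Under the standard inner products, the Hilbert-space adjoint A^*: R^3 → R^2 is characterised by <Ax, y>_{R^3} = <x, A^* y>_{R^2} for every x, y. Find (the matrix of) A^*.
A^* = A^T =
[[0, 2, 3],
 [0, -1, 0]]

For real matrices with standard dot products, the defining identity <Ax, y> = <x, A^* y> gives (Ax)^T y = x^T (A^*) y, i.e. x^T A^T y = x^T (A^*) y. Since this holds for all x, y, we must have A^* = A^T. Therefore
A^* =
[[0, 2, 3],
 [0, -1, 0]].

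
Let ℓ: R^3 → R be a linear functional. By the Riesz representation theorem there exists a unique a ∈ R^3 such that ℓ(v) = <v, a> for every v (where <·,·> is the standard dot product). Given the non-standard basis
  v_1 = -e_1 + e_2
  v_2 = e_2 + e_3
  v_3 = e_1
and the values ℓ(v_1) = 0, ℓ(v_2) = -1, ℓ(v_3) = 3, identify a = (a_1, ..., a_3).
a = (3, 3, -4)

Write a = (a_1, ..., a_3) in the standard basis. For each basis vector v_i, ℓ(v_i) = <v_i, a> is a linear equation in the a_j's. Collect the n equations into a matrix system V a = ℓ, where row i of V is v_i (expressed in the standard basis). Since V is invertible (lower-triangular with 1s on the diagonal, up to permutation), solve by back-substitution:
  V =
[[-1, 1, 0],
 [0, 1, 1],
 [1, 0, 0]]
  V a = (0, -1, 3)
Solving gives a = (3, 3, -4).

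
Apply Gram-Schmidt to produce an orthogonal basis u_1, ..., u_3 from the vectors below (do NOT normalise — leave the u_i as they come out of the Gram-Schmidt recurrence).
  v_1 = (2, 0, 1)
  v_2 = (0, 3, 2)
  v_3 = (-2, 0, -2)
Orthogonal basis:
  u_1 = (2, 0, 1)
  u_2 = (-4/5, 3, 8/5)
  u_3 = (18/61, 24/61, -36/61)

Apply the Gram-Schmidt recurrence
  u_1 = v_1
  u_i = v_i − Σ_{j<i} ((v_i · u_j) / (u_j · u_j)) · u_j.

Step by step this gives:
  u_1 = (2, 0, 1)
  u_2 = (-4/5, 3, 8/5)
  u_3 = (18/61, 24/61, -36/61)

Orthogonality check:
  u_2 · u_1 = 0 (should be 0)
  u_3 · u_1 = 0 (should be 0)
  u_3 · u_2 = 0 (should be 0)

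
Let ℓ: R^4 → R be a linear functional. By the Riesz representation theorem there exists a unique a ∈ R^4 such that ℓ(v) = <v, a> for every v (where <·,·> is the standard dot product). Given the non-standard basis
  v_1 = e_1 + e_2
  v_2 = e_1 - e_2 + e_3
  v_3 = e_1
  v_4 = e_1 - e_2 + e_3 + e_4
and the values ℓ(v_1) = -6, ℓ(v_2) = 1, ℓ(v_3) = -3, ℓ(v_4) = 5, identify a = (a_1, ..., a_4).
a = (-3, -3, 1, 4)

Write a = (a_1, ..., a_4) in the standard basis. For each basis vector v_i, ℓ(v_i) = <v_i, a> is a linear equation in the a_j's. Collect the n equations into a matrix system V a = ℓ, where row i of V is v_i (expressed in the standard basis). Since V is invertible (lower-triangular with 1s on the diagonal, up to permutation), solve by back-substitution:
  V =
[[1, 1, 0, 0],
 [1, -1, 1, 0],
 [1, 0, 0, 0],
 [1, -1, 1, 1]]
  V a = (-6, 1, -3, 5)
Solving gives a = (-3, -3, 1, 4).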